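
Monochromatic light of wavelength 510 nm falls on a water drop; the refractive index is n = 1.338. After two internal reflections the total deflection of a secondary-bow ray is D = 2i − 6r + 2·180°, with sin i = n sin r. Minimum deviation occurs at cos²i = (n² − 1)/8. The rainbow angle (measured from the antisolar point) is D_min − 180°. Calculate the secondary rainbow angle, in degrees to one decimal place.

cos²i = (1.79024 − 1)/8 = 0.09878; i = arccos(0.31429) = 71.682°.
sin r = sin 71.682°/1.338 = 0.70951; r = 45.195°.
D_min = 2·71.682° − 6·45.195° + 360° = 232.193°.
Rainbow angle = D_min − 180° = 52.193°.

52.2°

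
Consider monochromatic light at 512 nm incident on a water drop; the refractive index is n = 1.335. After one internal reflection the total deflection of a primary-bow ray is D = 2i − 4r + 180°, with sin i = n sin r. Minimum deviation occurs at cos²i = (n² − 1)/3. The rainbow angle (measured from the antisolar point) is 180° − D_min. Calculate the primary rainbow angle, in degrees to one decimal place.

cos²i = (1.78222 − 1)/3 = 0.26074; i = arccos(0.51063) = 59.294°.
sin r = sin 59.294°/1.335 = 0.64405; r = 40.094°.
D_min = 2·59.294° − 4·40.094° + 180° = 138.212°.
Rainbow angle = 180° − D_min = 41.788°.

41.8°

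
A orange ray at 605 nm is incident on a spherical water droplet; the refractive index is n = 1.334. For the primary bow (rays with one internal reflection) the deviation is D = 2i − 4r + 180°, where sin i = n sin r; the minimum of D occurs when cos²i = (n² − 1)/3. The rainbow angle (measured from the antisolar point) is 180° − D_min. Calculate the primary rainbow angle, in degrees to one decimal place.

cos²i = (1.77956 − 1)/3 = 0.25985; i = arccos(0.50976) = 59.352°.
sin r = sin 59.352°/1.334 = 0.64492; r = 40.159°.
D_min = 2·59.352° − 4·40.159° + 180° = 138.067°.
Rainbow angle = 180° − D_min = 41.933°.

41.9°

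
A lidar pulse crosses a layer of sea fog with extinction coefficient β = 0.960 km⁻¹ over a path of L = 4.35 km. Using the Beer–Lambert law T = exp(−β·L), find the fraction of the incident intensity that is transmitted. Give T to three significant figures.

τ = β·L = 0.960 × 4.35 = 4.1760.
T = exp(−4.1760) = 0.0154.

0.0154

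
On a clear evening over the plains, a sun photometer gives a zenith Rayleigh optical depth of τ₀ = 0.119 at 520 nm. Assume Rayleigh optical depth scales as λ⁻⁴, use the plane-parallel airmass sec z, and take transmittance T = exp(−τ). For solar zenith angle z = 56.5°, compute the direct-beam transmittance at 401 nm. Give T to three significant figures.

sec 56.5° = 1.8118.
τ = 0.119 × (520/401)⁴ × 1.8118 = 0.119 × 2.8277 × 1.8118 = 0.6097.
T = exp(−0.6097) = 0.5435.

0.544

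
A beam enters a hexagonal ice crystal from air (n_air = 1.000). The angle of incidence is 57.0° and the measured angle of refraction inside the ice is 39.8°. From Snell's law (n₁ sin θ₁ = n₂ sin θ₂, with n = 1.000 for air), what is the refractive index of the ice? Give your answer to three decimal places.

n = sin θ_i / sin θ_r = sin 57.0° / sin 39.8° = 0.8387 / 0.6401 = 1.3102.

1.310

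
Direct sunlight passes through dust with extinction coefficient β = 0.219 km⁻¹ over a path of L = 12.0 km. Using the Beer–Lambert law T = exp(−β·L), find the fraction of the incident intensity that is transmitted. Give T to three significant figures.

τ = β·L = 0.219 × 12.0 = 2.6280.
T = exp(−2.6280) = 0.0722.

0.0722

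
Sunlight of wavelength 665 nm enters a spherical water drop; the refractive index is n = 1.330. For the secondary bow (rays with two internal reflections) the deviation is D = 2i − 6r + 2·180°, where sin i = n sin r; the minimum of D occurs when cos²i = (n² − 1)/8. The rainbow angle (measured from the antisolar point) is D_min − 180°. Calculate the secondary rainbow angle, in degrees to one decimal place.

cos²i = (1.76890 − 1)/8 = 0.09611; i = arccos(0.31002) = 71.940°.
sin r = sin 71.940°/1.330 = 0.71483; r = 45.630°.
D_min = 2·71.940° − 6·45.630° + 360° = 230.101°.
Rainbow angle = D_min − 180° = 50.101°.

50.1°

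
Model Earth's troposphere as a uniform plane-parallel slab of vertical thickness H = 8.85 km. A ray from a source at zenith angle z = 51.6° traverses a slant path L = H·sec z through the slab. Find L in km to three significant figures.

14.2 km

sec z = 1/cos 51.6° = 1.6099.
L = 8.85 × 1.6099 = 14.248 km.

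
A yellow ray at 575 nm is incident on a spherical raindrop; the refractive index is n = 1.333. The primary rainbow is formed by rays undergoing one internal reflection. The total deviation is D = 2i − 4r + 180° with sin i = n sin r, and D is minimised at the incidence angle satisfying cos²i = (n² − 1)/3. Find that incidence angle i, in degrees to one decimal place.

cos²i = (1.333² − 1)/3 = (1.77689 − 1)/3 = 0.25896.
cos i = 0.50888, so i = 59.410°.

59.4°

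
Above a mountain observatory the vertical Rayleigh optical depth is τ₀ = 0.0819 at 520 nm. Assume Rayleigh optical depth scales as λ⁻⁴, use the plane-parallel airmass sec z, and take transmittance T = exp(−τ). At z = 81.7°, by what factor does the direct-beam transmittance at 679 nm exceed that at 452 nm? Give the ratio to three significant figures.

2.22

Airmass: sec 81.7° = 6.9273.
τ(679 nm) = 0.0819 × (520/679)⁴ × 6.9273 = 0.0819 × 0.3440 × 6.9273 = 0.1952.
τ(452 nm) = 0.0819 × (520/452)⁴ × 6.9273 = 0.0819 × 1.7517 × 6.9273 = 0.9938.
T(679)/T(452) = exp(τ_B − τ_A) = exp(0.7987) = 2.2226.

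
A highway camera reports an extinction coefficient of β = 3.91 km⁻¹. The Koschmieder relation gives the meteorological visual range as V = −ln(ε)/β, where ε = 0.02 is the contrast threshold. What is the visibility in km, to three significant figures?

V = −ln(0.02) / 3.91 = 3.912 / 3.91 = 1.0005 km.

1.00 km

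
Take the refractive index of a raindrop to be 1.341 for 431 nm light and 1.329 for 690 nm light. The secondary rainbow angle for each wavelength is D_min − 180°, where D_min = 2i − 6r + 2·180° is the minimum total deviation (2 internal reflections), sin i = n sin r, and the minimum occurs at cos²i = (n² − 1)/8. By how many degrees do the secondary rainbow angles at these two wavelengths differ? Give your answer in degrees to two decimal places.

At 431 nm (n = 1.341): cos²i = 0.09979 → i = 71.586°, r = 45.034°, D_min = 232.966°, rainbow angle = 52.966°.
At 690 nm (n = 1.329): cos²i = 0.09578 → i = 71.972°, r = 45.685°, D_min = 229.837°, rainbow angle = 49.837°.
Angular width = |52.966° − 49.837°| = 3.129°.

3.13°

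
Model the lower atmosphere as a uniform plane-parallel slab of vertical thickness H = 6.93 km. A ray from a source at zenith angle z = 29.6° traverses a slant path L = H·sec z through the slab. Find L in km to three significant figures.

7.97 km

sec z = 1/cos 29.6° = 1.1501.
L = 6.93 × 1.1501 = 7.970 km.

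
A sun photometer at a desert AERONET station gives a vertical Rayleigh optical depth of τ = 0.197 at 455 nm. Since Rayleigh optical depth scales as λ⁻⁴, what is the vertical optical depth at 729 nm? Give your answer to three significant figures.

τ(729 nm) = τ(455 nm) × (455/729)⁴ = 0.197 × (0.6241)⁴ = 0.197 × 0.1518 = 0.0299.

0.0299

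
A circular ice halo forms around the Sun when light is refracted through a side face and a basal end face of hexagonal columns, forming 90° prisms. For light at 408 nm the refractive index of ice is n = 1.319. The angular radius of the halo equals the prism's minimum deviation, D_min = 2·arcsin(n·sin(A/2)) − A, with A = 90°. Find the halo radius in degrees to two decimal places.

47.71°

n·sin(A/2) = 1.319 × sin 45° = 1.319 × 0.7071 = 0.9327.
D_min = 2·arcsin(0.9327) − 90° = 2 × 68.856° − 90° = 47.711°.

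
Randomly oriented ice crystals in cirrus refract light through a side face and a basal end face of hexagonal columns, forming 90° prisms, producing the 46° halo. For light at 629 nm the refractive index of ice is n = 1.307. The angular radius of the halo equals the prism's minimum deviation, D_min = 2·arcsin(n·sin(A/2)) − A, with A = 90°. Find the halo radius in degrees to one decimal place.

45.1°

n·sin(A/2) = 1.307 × sin 45° = 1.307 × 0.7071 = 0.9242.
D_min = 2·arcsin(0.9242) − 90° = 2 × 67.546° − 90° = 45.093°.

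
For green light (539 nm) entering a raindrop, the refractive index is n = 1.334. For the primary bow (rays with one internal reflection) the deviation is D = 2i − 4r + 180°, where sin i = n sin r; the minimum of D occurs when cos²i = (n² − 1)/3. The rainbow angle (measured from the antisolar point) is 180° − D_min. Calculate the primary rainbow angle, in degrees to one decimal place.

41.9°

cos²i = (1.77956 − 1)/3 = 0.25985; i = arccos(0.50976) = 59.352°.
sin r = sin 59.352°/1.334 = 0.64492; r = 40.159°.
D_min = 2·59.352° − 4·40.159° + 180° = 138.067°.
Rainbow angle = 180° − D_min = 41.933°.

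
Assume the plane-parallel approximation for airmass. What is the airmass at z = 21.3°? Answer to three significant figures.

X = sec z = 1/cos 21.3° = 1/0.9317 = 1.0733.

1.07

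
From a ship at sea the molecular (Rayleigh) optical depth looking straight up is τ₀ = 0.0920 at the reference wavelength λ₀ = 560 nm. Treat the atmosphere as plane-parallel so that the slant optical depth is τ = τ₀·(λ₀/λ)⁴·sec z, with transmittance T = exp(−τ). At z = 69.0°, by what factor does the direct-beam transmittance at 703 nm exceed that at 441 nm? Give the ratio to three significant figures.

Airmass: sec 69.0° = 2.7904.
τ(703 nm) = 0.0920 × (560/703)⁴ × 2.7904 = 0.0920 × 0.4027 × 2.7904 = 0.1034.
τ(441 nm) = 0.0920 × (560/441)⁴ × 2.7904 = 0.0920 × 2.6001 × 2.7904 = 0.6675.
T(703)/T(441) = exp(τ_B − τ_A) = exp(0.5641) = 1.7579.

1.76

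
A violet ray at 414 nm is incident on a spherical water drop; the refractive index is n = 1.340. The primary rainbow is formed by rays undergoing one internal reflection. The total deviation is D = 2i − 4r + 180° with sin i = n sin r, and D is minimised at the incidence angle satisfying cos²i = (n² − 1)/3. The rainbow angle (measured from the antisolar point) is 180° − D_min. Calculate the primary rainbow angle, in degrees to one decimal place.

cos²i = (1.79560 − 1)/3 = 0.26520; i = arccos(0.51498) = 59.004°.
sin r = sin 59.004°/1.340 = 0.63971; r = 39.770°.
D_min = 2·59.004° − 4·39.770° + 180° = 138.929°.
Rainbow angle = 180° − D_min = 41.071°.

41.1°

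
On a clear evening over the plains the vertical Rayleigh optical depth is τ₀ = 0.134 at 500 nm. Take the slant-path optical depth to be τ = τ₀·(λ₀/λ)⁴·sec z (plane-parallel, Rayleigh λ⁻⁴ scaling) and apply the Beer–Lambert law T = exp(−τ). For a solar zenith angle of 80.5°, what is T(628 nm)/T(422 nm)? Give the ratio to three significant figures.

Airmass: sec 80.5° = 6.0589.
τ(628 nm) = 0.134 × (500/628)⁴ × 6.0589 = 0.134 × 0.4018 × 6.0589 = 0.3262.
τ(422 nm) = 0.134 × (500/422)⁴ × 6.0589 = 0.134 × 1.9707 × 6.0589 = 1.6000.
T(628)/T(422) = exp(τ_B − τ_A) = exp(1.2738) = 3.5743.

3.57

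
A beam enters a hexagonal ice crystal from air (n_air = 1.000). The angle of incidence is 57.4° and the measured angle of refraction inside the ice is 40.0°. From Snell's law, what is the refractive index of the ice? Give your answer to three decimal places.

1.311

n = sin θ_i / sin θ_r = sin 57.4° / sin 40.0° = 0.8425 / 0.6428 = 1.3106.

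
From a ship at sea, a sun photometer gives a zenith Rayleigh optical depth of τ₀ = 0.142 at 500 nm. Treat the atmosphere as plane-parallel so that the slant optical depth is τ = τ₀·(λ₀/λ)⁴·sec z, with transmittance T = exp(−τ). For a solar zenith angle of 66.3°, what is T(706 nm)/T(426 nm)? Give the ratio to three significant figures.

1.79

Airmass: sec 66.3° = 2.4879.
τ(706 nm) = 0.142 × (500/706)⁴ × 2.4879 = 0.142 × 0.2516 × 2.4879 = 0.0889.
τ(426 nm) = 0.142 × (500/426)⁴ × 2.4879 = 0.142 × 1.8978 × 2.4879 = 0.6704.
T(706)/T(426) = exp(τ_B − τ_A) = exp(0.5816) = 1.7888.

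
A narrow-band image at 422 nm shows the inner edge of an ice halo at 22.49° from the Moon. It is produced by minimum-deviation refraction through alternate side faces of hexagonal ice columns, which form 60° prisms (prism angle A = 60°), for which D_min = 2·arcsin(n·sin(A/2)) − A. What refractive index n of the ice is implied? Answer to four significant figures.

1.319

Rearranging: n = sin((D_min + A)/2) / sin(A/2).
(D_min + A)/2 = (22.49° + 60°)/2 = 41.245°.
n = sin 41.245° / sin 30° = 0.6593 / 0.5000 = 1.3186.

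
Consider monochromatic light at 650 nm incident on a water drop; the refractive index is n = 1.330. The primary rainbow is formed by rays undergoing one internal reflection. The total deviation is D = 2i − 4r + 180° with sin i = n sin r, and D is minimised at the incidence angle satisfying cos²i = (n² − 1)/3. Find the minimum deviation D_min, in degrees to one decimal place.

cos²i = (1.76890 − 1)/3 = 0.25630; i = arccos(0.50626) = 59.585°.
sin r = sin 59.585°/1.330 = 0.64841; r = 40.422°.
D_min = 2·59.585° − 4·40.422° + 180° = 137.484°.

137.5°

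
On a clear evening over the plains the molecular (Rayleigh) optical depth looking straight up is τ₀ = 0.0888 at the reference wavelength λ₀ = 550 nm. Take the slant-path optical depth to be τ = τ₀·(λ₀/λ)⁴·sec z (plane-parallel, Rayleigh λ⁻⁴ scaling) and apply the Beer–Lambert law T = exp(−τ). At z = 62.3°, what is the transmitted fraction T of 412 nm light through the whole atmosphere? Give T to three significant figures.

sec 62.3° = 2.1513.
τ = 0.0888 × (550/412)⁴ × 2.1513 = 0.0888 × 3.1759 × 2.1513 = 0.6067.
T = exp(−0.6067) = 0.5452.

0.545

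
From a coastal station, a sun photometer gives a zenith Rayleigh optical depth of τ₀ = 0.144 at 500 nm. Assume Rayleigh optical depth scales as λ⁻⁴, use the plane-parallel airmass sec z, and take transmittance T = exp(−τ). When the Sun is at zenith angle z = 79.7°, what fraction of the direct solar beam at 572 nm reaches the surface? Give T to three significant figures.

0.625

sec 79.7° = 5.5928.
τ = 0.144 × (500/572)⁴ × 5.5928 = 0.144 × 0.5838 × 5.5928 = 0.4702.
T = exp(−0.4702) = 0.6249.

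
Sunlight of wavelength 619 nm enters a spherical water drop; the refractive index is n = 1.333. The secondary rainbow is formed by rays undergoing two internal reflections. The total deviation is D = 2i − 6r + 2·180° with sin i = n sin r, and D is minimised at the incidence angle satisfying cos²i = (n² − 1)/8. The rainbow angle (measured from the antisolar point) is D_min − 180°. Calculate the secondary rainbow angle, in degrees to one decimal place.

50.9°

cos²i = (1.77689 − 1)/8 = 0.09711; i = arccos(0.31163) = 71.843°.
sin r = sin 71.843°/1.333 = 0.71283; r = 45.466°.
D_min = 2·71.843° − 6·45.466° + 360° = 230.891°.
Rainbow angle = D_min − 180° = 50.891°.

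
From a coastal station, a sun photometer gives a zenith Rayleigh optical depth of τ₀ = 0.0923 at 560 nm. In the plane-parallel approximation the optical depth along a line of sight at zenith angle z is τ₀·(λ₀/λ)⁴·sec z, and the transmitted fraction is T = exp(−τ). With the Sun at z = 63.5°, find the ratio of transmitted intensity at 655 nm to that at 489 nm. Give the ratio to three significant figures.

Airmass: sec 63.5° = 2.2412.
τ(655 nm) = 0.0923 × (560/655)⁴ × 2.2412 = 0.0923 × 0.5343 × 2.2412 = 0.1105.
τ(489 nm) = 0.0923 × (560/489)⁴ × 2.2412 = 0.0923 × 1.7200 × 2.2412 = 0.3558.
T(655)/T(489) = exp(τ_B − τ_A) = exp(0.2453) = 1.2780.

1.28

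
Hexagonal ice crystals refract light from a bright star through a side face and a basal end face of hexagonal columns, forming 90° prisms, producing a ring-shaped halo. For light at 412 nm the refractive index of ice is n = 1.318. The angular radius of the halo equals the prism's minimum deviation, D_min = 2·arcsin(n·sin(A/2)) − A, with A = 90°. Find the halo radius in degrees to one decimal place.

n·sin(A/2) = 1.318 × sin 45° = 1.318 × 0.7071 = 0.9320.
D_min = 2·arcsin(0.9320) − 90° = 2 × 68.743° − 90° = 47.487°.

47.5°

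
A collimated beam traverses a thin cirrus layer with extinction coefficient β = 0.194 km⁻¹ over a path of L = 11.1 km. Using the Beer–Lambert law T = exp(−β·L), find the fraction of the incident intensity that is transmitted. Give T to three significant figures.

0.116

τ = β·L = 0.194 × 11.1 = 2.1534.
T = exp(−2.1534) = 0.1161.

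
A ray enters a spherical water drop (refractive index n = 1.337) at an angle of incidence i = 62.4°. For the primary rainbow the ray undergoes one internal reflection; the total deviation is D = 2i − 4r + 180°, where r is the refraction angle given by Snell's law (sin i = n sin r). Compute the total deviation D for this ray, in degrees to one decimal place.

sin r = sin 62.4° / 1.337 = 0.8862/1.337 = 0.6628; r = 41.52°.
D = 2·62.4° − 4·41.52° + 180° = 124.80° − 166.06° + 180° = 138.74°.

138.7°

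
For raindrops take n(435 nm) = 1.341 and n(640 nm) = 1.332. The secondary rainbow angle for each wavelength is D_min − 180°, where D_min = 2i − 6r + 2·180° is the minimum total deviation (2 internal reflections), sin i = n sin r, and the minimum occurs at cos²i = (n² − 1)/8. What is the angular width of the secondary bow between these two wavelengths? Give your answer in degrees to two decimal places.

At 435 nm (n = 1.341): cos²i = 0.09979 → i = 71.586°, r = 45.034°, D_min = 232.966°, rainbow angle = 52.966°.
At 640 nm (n = 1.332): cos²i = 0.09678 → i = 71.875°, r = 45.520°, D_min = 230.628°, rainbow angle = 50.628°.
Angular width = |52.966° − 50.628°| = 2.337°.

2.34°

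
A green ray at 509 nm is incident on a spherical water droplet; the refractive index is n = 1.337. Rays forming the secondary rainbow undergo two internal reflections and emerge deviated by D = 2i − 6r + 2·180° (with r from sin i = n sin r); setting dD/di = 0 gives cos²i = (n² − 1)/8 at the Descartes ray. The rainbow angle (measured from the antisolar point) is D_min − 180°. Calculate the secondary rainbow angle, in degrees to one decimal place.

51.9°

cos²i = (1.78757 − 1)/8 = 0.09845; i = arccos(0.31376) = 71.714°.
sin r = sin 71.714°/1.337 = 0.71017; r = 45.249°.
D_min = 2·71.714° − 6·45.249° + 360° = 231.934°.
Rainbow angle = D_min − 180° = 51.934°.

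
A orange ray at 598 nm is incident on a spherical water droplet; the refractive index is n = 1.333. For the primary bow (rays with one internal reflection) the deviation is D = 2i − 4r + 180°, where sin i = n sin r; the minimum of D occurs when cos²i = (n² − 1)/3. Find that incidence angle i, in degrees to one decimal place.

cos²i = (1.333² − 1)/3 = (1.77689 − 1)/3 = 0.25896.
cos i = 0.50888, so i = 59.410°.

59.4°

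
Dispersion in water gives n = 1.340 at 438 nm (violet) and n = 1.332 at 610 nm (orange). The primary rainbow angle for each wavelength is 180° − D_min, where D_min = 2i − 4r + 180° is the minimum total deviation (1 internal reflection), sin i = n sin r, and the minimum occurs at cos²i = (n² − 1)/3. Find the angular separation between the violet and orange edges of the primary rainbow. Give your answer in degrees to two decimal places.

1.15°

At 438 nm (n = 1.340): cos²i = 0.26520 → i = 59.004°, r = 39.770°, D_min = 138.929°, rainbow angle = 41.071°.
At 610 nm (n = 1.332): cos²i = 0.25807 → i = 59.469°, r = 40.290°, D_min = 137.776°, rainbow angle = 42.224°.
Angular width = |41.071° − 42.224°| = 1.153°.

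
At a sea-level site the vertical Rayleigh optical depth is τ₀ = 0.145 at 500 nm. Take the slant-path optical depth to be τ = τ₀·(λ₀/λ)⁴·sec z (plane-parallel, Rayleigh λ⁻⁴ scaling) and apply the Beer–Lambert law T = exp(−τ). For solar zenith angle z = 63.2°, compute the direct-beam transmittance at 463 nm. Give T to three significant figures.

0.646

sec 63.2° = 2.2179.
τ = 0.145 × (500/463)⁴ × 2.2179 = 0.145 × 1.3601 × 2.2179 = 0.4374.
T = exp(−0.4374) = 0.6457.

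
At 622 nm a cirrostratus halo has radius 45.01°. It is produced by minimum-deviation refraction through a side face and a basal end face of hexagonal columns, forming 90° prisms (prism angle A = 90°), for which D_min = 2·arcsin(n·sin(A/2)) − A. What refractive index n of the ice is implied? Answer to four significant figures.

1.307

Rearranging: n = sin((D_min + A)/2) / sin(A/2).
(D_min + A)/2 = (45.01° + 90°)/2 = 67.505°.
n = sin 67.505° / sin 45° = 0.9239 / 0.7071 = 1.3066.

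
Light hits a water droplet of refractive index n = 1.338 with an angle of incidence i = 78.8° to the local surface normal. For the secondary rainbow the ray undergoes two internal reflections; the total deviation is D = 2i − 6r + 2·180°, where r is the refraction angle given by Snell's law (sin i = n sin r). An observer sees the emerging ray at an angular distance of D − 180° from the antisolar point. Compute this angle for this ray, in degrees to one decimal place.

54.7°

sin r = sin 78.8° / 1.338 = 0.9810/1.338 = 0.7332; r = 47.15°.
D = 2·78.8° − 6·47.15° + 2·180° = 157.60° − 282.91° + 360° = 234.69°.
Angle from antisolar point = D − 180° = 54.69°.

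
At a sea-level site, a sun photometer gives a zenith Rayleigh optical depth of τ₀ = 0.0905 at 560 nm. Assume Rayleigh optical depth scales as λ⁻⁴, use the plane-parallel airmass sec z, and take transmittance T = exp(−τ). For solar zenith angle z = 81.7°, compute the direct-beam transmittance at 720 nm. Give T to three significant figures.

sec 81.7° = 6.9273.
τ = 0.0905 × (560/720)⁴ × 6.9273 = 0.0905 × 0.3660 × 6.9273 = 0.2294.
T = exp(−0.2294) = 0.7950.

0.795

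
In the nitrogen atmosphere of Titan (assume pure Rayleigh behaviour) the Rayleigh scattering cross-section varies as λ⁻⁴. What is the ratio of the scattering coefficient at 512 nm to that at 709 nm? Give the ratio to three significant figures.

3.68

Rayleigh scattering ∝ λ⁻⁴, so the ratio of coefficients is the inverse fourth power of the wavelength ratio.
σ(512)/σ(709) = (709/512)⁴ = (1.3848)⁴ = 3.677.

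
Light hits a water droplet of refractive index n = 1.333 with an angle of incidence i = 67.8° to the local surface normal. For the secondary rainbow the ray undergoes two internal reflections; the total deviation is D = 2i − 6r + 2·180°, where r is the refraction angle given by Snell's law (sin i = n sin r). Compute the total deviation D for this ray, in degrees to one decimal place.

231.6°

sin r = sin 67.8° / 1.333 = 0.9259/1.333 = 0.6946; r = 43.99°.
D = 2·67.8° − 6·43.99° + 2·180° = 135.60° − 263.96° + 360° = 231.64°.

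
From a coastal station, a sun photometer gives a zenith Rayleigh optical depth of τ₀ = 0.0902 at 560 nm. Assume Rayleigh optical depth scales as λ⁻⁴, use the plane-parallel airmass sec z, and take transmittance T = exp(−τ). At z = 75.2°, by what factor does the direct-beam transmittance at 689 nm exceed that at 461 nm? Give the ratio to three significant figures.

Airmass: sec 75.2° = 3.9147.
τ(689 nm) = 0.0902 × (560/689)⁴ × 3.9147 = 0.0902 × 0.4364 × 3.9147 = 0.1541.
τ(461 nm) = 0.0902 × (560/461)⁴ × 3.9147 = 0.0902 × 2.1775 × 3.9147 = 0.7689.
T(689)/T(461) = exp(τ_B − τ_A) = exp(0.6148) = 1.8493.

1.85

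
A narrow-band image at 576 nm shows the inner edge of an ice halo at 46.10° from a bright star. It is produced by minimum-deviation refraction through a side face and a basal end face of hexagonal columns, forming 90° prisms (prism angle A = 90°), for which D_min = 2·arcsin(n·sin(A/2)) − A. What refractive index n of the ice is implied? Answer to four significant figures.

1.312

Rearranging: n = sin((D_min + A)/2) / sin(A/2).
(D_min + A)/2 = (46.10° + 90°)/2 = 68.050°.
n = sin 68.050° / sin 45° = 0.9275 / 0.7071 = 1.3117.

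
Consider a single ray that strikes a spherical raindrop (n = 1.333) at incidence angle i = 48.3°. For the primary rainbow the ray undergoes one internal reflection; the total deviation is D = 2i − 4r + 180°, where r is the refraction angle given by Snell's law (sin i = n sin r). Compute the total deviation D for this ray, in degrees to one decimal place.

140.3°

sin r = sin 48.3° / 1.333 = 0.7466/1.333 = 0.5601; r = 34.06°.
D = 2·48.3° − 4·34.06° + 180° = 96.60° − 136.26° + 180° = 140.34°.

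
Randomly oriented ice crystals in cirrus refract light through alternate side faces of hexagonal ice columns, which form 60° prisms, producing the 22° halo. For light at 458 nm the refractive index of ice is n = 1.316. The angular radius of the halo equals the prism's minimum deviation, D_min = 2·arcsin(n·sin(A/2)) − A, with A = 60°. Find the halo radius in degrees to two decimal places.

n·sin(A/2) = 1.316 × sin 30° = 1.316 × 0.5000 = 0.6580.
D_min = 2·arcsin(0.6580) − 60° = 2 × 41.148° − 60° = 22.295°.

22.30°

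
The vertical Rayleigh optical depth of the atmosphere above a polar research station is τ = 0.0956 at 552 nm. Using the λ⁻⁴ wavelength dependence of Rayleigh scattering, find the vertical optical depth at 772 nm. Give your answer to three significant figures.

0.0250

τ(772 nm) = τ(552 nm) × (552/772)⁴ = 0.0956 × (0.7150)⁴ = 0.0956 × 0.2614 = 0.0250.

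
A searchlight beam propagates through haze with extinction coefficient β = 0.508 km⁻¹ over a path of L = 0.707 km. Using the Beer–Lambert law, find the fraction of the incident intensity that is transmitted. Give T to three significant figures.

τ = β·L = 0.508 × 0.707 = 0.3592.
T = exp(−0.3592) = 0.6983.

0.698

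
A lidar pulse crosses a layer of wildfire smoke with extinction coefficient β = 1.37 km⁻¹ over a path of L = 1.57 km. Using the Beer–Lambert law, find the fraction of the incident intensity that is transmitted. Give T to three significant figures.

0.116

τ = β·L = 1.37 × 1.57 = 2.1509.
T = exp(−2.1509) = 0.1164.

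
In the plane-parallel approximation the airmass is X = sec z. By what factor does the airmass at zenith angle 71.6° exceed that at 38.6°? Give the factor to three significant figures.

2.48

X(71.6°)/X(38.6°) = sec 71.6° / sec 38.6° = cos 38.6° / cos 71.6° = 0.7815/0.3156 = 2.4759.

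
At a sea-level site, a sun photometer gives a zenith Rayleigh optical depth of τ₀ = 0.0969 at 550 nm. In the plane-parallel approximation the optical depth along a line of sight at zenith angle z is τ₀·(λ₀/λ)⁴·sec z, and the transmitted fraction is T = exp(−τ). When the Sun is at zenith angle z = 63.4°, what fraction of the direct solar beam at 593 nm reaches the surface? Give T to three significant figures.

sec 63.4° = 2.2333.
τ = 0.0969 × (550/593)⁴ × 2.2333 = 0.0969 × 0.7400 × 2.2333 = 0.1601.
T = exp(−0.1601) = 0.8520.

0.852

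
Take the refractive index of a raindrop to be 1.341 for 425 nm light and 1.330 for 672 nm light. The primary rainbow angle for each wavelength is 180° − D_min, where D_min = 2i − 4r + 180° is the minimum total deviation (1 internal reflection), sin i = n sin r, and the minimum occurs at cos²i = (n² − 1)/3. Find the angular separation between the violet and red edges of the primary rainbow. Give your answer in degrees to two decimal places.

1.59°

At 425 nm (n = 1.341): cos²i = 0.26609 → i = 58.946°, r = 39.705°, D_min = 139.071°, rainbow angle = 40.929°.
At 672 nm (n = 1.330): cos²i = 0.25630 → i = 59.585°, r = 40.422°, D_min = 137.484°, rainbow angle = 42.516°.
Angular width = |40.929° − 42.516°| = 1.588°.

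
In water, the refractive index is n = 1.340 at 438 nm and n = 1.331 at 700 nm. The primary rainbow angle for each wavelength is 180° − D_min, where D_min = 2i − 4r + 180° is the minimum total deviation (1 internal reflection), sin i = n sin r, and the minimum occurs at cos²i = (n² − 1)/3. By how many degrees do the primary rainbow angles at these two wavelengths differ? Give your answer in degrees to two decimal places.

1.30°

At 438 nm (n = 1.340): cos²i = 0.26520 → i = 59.004°, r = 39.770°, D_min = 138.929°, rainbow angle = 41.071°.
At 700 nm (n = 1.331): cos²i = 0.25719 → i = 59.527°, r = 40.356°, D_min = 137.630°, rainbow angle = 42.370°.
Angular width = |41.071° − 42.370°| = 1.299°.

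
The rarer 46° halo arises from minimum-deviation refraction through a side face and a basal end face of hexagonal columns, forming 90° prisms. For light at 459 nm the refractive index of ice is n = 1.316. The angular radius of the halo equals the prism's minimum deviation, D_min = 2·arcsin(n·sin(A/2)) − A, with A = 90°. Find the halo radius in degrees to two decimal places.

47.04°

n·sin(A/2) = 1.316 × sin 45° = 1.316 × 0.7071 = 0.9306.
D_min = 2·arcsin(0.9306) − 90° = 2 × 68.521° − 90° = 47.042°.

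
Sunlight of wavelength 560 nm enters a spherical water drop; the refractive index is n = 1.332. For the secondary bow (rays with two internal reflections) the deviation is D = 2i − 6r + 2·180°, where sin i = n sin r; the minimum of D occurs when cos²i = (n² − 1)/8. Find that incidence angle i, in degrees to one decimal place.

71.9°

cos²i = (1.332² − 1)/8 = (1.77422 − 1)/8 = 0.09678.
cos i = 0.31109, so i = 71.875°.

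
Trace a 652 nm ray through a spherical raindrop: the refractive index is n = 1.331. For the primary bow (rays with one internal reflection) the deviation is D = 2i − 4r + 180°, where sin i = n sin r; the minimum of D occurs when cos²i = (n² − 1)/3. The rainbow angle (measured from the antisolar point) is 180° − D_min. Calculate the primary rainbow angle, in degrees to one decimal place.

cos²i = (1.77156 − 1)/3 = 0.25719; i = arccos(0.50714) = 59.527°.
sin r = sin 59.527°/1.331 = 0.64753; r = 40.356°.
D_min = 2·59.527° − 4·40.356° + 180° = 137.630°.
Rainbow angle = 180° − D_min = 42.370°.

42.4°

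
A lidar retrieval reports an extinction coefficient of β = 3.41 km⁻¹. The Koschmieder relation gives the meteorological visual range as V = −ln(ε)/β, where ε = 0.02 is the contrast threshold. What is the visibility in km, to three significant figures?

1.15 km

V = −ln(0.02) / 3.41 = 3.912 / 3.41 = 1.1472 km.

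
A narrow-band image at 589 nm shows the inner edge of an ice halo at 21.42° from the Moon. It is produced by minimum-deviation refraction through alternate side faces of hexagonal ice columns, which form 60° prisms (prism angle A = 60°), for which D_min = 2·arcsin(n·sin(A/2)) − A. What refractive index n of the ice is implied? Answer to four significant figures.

Rearranging: n = sin((D_min + A)/2) / sin(A/2).
(D_min + A)/2 = (21.42° + 60°)/2 = 40.710°.
n = sin 40.710° / sin 30° = 0.6522 / 0.5000 = 1.3045.

1.304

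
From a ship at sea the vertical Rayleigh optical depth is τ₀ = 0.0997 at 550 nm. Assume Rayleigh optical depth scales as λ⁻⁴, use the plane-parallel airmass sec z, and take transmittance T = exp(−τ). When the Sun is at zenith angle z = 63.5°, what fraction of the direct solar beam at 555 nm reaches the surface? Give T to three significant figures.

sec 63.5° = 2.2412.
τ = 0.0997 × (550/555)⁴ × 2.2412 = 0.0997 × 0.9644 × 2.2412 = 0.2155.
T = exp(−0.2155) = 0.8061.

0.806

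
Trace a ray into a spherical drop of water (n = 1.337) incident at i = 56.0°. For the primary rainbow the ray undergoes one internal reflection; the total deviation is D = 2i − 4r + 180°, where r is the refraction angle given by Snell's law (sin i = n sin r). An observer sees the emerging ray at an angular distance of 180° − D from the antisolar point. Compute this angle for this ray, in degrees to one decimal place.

sin r = sin 56.0° / 1.337 = 0.8290/1.337 = 0.6201; r = 38.32°.
D = 2·56.0° − 4·38.32° + 180° = 112.00° − 153.29° + 180° = 138.71°.
Angle from antisolar point = 180° − D = 41.29°.

41.3°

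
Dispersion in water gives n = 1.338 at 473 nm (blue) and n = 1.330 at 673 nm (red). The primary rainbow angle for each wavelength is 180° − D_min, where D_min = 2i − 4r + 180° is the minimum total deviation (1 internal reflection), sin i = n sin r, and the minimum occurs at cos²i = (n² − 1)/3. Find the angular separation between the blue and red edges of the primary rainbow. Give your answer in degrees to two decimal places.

At 473 nm (n = 1.338): cos²i = 0.26341 → i = 59.120°, r = 39.899°, D_min = 138.643°, rainbow angle = 41.357°.
At 673 nm (n = 1.330): cos²i = 0.25630 → i = 59.585°, r = 40.422°, D_min = 137.484°, rainbow angle = 42.516°.
Angular width = |41.357° − 42.516°| = 1.160°.

1.16°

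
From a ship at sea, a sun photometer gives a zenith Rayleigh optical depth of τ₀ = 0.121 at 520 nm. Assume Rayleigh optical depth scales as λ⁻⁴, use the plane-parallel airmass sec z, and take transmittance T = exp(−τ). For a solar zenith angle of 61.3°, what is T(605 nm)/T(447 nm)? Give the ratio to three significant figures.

Airmass: sec 61.3° = 2.0824.
τ(605 nm) = 0.121 × (520/605)⁴ × 2.0824 = 0.121 × 0.5457 × 2.0824 = 0.1375.
τ(447 nm) = 0.121 × (520/447)⁴ × 2.0824 = 0.121 × 1.8314 × 2.0824 = 0.4615.
T(605)/T(447) = exp(τ_B − τ_A) = exp(0.3239) = 1.3826.

1.38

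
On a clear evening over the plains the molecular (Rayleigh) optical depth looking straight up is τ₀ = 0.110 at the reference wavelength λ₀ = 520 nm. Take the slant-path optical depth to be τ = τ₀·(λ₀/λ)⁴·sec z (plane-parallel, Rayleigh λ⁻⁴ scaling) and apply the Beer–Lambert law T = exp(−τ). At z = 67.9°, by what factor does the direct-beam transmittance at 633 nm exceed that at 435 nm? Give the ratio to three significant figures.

Airmass: sec 67.9° = 2.6580.
τ(633 nm) = 0.110 × (520/633)⁴ × 2.6580 = 0.110 × 0.4554 × 2.6580 = 0.1332.
τ(435 nm) = 0.110 × (520/435)⁴ × 2.6580 = 0.110 × 2.0420 × 2.6580 = 0.5970.
T(633)/T(435) = exp(τ_B − τ_A) = exp(0.4639) = 1.5902.

1.59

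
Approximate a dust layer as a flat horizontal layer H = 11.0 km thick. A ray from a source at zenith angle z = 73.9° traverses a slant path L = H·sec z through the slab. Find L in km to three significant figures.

sec z = 1/cos 73.9° = 3.6060.
L = 11.0 × 3.6060 = 39.666 km.

39.7 km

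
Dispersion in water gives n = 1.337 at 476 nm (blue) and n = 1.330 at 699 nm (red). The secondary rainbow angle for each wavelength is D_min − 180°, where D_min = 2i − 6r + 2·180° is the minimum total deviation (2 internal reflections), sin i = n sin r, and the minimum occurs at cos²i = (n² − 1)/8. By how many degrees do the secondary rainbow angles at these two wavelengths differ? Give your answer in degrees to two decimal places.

At 476 nm (n = 1.337): cos²i = 0.09845 → i = 71.714°, r = 45.249°, D_min = 231.934°, rainbow angle = 51.934°.
At 699 nm (n = 1.330): cos²i = 0.09611 → i = 71.940°, r = 45.630°, D_min = 230.101°, rainbow angle = 50.101°.
Angular width = |51.934° − 50.101°| = 1.832°.

1.83°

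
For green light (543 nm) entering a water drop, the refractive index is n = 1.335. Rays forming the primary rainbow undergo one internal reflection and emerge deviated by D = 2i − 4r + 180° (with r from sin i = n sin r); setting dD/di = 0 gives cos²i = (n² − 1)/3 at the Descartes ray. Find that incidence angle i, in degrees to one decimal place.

cos²i = (1.335² − 1)/3 = (1.78222 − 1)/3 = 0.26074.
cos i = 0.51063, so i = 59.294°.

59.3°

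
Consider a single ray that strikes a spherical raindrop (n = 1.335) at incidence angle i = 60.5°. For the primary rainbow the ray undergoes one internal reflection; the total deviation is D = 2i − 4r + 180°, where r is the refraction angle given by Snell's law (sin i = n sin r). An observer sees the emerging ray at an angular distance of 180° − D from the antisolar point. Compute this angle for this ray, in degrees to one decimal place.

41.8°

sin r = sin 60.5° / 1.335 = 0.8704/1.335 = 0.6520; r = 40.69°.
D = 2·60.5° − 4·40.69° + 180° = 121.00° − 162.76° + 180° = 138.24°.
Angle from antisolar point = 180° − D = 41.76°.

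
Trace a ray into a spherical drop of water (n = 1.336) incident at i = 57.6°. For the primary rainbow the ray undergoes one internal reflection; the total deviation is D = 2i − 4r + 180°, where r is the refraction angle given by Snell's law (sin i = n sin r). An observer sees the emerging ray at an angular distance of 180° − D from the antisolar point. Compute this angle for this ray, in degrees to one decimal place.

sin r = sin 57.6° / 1.336 = 0.8443/1.336 = 0.6320; r = 39.20°.
D = 2·57.6° − 4·39.20° + 180° = 115.20° − 156.79° + 180° = 138.41°.
Angle from antisolar point = 180° − D = 41.59°.

41.6°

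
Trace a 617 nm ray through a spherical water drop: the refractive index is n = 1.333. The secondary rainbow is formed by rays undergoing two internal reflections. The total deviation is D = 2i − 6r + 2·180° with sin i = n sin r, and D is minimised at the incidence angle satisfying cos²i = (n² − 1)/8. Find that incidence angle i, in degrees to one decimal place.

cos²i = (1.333² − 1)/8 = (1.77689 − 1)/8 = 0.09711.
cos i = 0.31163, so i = 71.843°.

71.8°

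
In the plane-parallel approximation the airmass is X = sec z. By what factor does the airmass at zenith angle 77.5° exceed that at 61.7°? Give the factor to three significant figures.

X(77.5°)/X(61.7°) = sec 77.5° / sec 61.7° = cos 61.7° / cos 77.5° = 0.4741/0.2164 = 2.1904.

2.19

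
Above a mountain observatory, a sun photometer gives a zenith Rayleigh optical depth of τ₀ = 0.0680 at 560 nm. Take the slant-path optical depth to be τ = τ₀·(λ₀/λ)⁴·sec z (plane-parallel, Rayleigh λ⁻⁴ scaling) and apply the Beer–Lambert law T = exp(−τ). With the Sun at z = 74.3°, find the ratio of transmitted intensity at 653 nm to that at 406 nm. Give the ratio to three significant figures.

2.17

Airmass: sec 74.3° = 3.6955.
τ(653 nm) = 0.0680 × (560/653)⁴ × 3.6955 = 0.0680 × 0.5409 × 3.6955 = 0.1359.
τ(406 nm) = 0.0680 × (560/406)⁴ × 3.6955 = 0.0680 × 3.6195 × 3.6955 = 0.9096.
T(653)/T(406) = exp(τ_B − τ_A) = exp(0.7736) = 2.1676.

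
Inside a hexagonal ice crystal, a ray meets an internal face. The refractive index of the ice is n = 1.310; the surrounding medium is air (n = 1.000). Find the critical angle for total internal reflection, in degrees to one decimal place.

sin θ_c = n_air / n = 1.000 / 1.310 = 0.7634.
θ_c = arcsin(0.7634) = 49.76°.

49.8°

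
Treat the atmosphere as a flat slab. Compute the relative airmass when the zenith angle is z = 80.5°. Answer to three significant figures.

6.06

X = sec z = 1/cos 80.5° = 1/0.1650 = 6.0589.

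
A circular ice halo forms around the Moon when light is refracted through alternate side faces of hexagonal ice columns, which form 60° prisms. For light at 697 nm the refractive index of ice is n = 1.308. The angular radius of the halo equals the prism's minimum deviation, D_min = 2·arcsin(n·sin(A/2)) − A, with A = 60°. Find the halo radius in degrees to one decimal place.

21.7°

n·sin(A/2) = 1.308 × sin 30° = 1.308 × 0.5000 = 0.6540.
D_min = 2·arcsin(0.6540) − 60° = 2 × 40.844° − 60° = 21.688°.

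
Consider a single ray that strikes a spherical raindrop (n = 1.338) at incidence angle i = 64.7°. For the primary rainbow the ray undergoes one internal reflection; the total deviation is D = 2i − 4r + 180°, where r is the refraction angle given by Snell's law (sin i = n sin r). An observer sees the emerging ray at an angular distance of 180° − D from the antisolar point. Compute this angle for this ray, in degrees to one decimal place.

sin r = sin 64.7° / 1.338 = 0.9041/1.338 = 0.6757; r = 42.51°.
D = 2·64.7° − 4·42.51° + 180° = 129.40° − 170.03° + 180° = 139.37°.
Angle from antisolar point = 180° − D = 40.63°.

40.6°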